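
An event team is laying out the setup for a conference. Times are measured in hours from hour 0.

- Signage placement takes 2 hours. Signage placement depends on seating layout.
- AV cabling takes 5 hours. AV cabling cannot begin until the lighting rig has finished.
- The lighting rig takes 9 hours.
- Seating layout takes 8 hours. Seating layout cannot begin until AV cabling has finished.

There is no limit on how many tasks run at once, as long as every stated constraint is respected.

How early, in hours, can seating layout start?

14

The lighting rig has no prerequisites, so it starts at hour 0 and finishes at hour 9.
AV cabling cannot begin until the lighting rig (finishes hour 9). It runs from hour 9 to 9 + 5 = hour 14.
Seating layout waits on AV cabling (finishes hour 14), so the earliest it can start is hour 14.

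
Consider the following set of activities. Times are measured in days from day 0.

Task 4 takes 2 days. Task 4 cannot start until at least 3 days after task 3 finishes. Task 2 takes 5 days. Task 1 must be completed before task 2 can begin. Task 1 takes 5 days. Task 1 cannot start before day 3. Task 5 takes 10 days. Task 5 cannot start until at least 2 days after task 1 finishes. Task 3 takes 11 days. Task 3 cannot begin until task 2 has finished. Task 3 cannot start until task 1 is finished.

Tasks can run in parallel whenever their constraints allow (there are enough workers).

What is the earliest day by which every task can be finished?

29

Task 1 cannot begin until its own release at day 3. It runs from day 3 to 3 + 5 = day 8.
Task 5 waits on task 1 (finishes day 8, plus 2-day gap → day 10), so it starts at day 10 and finishes at 10 + 10 = day 20.
Task 2 cannot begin until task 1 (finishes day 8). It runs from day 8 to 8 + 5 = day 13.
Task 3 needs all of task 2 (finishes day 13); task 1 (finishes day 8). That puts its earliest start at day 13; it finishes at 13 + 11 = day 24.
Task 4 waits on task 3 (finishes day 24, plus 3-day gap → day 27), so it starts at day 27 and finishes at 27 + 2 = day 29.
All tasks are finished once the last one completes. Finish times: Task 1 at 8, Task 2 at 13, Task 3 at 24, Task 4 at 29, Task 5 at 20. The latest is day 29.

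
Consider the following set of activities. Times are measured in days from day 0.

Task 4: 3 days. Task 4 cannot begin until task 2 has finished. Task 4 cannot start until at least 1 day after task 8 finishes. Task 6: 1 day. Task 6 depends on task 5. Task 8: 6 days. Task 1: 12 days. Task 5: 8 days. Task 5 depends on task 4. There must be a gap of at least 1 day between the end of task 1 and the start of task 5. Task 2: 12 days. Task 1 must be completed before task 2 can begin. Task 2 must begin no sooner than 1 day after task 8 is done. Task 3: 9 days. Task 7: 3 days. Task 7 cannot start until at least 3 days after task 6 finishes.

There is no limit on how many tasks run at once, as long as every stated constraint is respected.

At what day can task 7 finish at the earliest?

42

Task 8 has no prerequisites, so it starts at day 0 and finishes at day 6.
Task 1 can start immediately at day 0; it finishes at day 12.
Task 2 has to wait for task 1 (finishes day 12); task 8 (finishes day 6, plus 1-day gap → day 7). The latest of these is day 12, so task 2 runs day 12 to 12 + 12 = day 24.
Task 4 needs all of task 2 (finishes day 24); task 8 (finishes day 6, plus 1-day gap → day 7). That puts its earliest start at day 24; it finishes at 24 + 3 = day 27.
For task 5: task 4 (finishes day 27); task 1 (finishes day 12, plus 1-day gap → day 13). Taking the maximum gives a start of day 27, and it finishes at 27 + 8 = day 35.
After task 5 (finishes day 35), task 6 can start at day 35 and finishes at day 36.
Task 7 cannot begin until task 6 (finishes day 36, plus 3-day gap → day 39). It runs from day 39 to 39 + 3 = day 42.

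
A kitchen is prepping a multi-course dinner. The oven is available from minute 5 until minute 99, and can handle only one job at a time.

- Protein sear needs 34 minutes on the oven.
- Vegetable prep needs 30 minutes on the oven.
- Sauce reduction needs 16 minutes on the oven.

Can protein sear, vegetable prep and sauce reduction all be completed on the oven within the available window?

The oven window is 99 − 5 = 94 minutes.
Running back to back, the jobs need 34 + 30 + 16 = 80 minutes on the oven.
Since 80 ≤ 94, they fit within the window.

Yes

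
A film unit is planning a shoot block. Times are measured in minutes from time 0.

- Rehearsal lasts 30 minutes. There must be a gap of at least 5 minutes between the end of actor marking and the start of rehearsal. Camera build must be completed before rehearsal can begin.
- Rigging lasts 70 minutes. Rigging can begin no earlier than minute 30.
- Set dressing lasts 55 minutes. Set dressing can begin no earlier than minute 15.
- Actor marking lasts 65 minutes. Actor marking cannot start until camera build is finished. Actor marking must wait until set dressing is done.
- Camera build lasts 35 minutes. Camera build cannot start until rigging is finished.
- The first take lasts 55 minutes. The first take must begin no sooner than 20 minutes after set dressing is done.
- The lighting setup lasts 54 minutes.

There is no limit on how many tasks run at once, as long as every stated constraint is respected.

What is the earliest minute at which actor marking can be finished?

200

Set dressing cannot begin until its own release at minute 15. It runs from minute 15 to 15 + 55 = minute 70.
After its own release at minute 30, rigging can start at minute 30 and finishes at minute 100.
After rigging (finishes minute 100), camera build can start at minute 100 and finishes at minute 135.
Actor marking needs all of camera build (finishes minute 135); set dressing (finishes minute 70). That puts its earliest start at minute 135; it finishes at 135 + 65 = minute 200.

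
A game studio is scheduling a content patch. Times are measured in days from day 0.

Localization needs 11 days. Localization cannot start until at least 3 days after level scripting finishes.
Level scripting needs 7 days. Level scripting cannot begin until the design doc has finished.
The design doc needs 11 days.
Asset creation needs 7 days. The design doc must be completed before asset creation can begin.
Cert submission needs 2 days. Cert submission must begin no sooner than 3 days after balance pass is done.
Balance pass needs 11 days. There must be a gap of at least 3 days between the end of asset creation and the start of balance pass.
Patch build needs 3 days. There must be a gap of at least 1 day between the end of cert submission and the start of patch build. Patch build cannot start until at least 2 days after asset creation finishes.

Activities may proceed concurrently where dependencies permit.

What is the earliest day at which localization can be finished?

Nothing blocks the design doc, so it runs from day 0 to day 11.
Level scripting cannot begin until the design doc (finishes day 11). It runs from day 11 to 11 + 7 = day 18.
Localization cannot begin until level scripting (finishes day 18, plus 3-day gap → day 21). It runs from day 21 to 21 + 11 = day 32.

32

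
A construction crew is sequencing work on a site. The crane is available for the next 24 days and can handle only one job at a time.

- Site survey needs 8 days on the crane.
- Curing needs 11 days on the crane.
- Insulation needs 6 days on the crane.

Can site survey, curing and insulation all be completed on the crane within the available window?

Running back to back, the jobs need 8 + 11 + 6 = 25 days on the crane.
Since 25 > 24, they cannot all fit.

No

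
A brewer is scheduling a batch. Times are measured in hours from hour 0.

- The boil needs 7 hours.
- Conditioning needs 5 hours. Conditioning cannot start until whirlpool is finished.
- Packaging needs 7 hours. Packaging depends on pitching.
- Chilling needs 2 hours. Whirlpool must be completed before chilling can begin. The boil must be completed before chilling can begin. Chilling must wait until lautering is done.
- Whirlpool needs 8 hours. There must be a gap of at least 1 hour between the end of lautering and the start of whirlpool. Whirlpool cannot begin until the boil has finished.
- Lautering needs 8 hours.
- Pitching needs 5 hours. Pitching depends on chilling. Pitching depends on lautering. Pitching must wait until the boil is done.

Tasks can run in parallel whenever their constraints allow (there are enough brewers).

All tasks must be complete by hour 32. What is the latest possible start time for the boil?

To finish by hour 32, packaging (duration 7) must start no later than hour 25.
Pitching must finish before packaging (must start by hour 25). With a 5-hour duration, pitching must start by 25 − 5 = hour 20.
Chilling feeds into pitching (must start by hour 20); so chilling must finish by hour 20 and therefore start by hour 18.
Conditioning has no dependents, so it just needs to finish by hour 32. Starting by 32 − 5 = hour 27 achieves that.
Whirlpool feeds chilling (must start by hour 18); conditioning (must start by hour 27). Taking the minimum, whirlpool must finish by hour 18 and start by 18 − 8 = hour 10.
The boil has several dependents: whirlpool (must start by hour 10); chilling (must start by hour 18); pitching (must start by hour 20). The earliest of those limits is hour 10, so the boil must start by 10 − 7 = hour 3.

3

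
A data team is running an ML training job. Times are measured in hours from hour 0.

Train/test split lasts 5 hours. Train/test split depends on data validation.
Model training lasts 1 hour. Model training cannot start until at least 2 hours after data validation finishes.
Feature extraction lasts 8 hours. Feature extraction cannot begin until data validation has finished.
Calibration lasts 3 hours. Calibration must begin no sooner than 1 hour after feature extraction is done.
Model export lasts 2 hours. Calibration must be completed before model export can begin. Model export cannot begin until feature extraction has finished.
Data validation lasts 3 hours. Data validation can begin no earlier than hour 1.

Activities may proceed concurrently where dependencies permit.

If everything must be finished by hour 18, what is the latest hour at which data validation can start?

1

Model export has no dependents, so it just needs to finish by hour 18. Starting by 18 − 2 = hour 16 achieves that.
Since model export (must start by hour 16) depends on it, calibration must finish by hour 16. Backing off its 3-hour duration gives a latest start of hour 13.
Feature extraction has several dependents: calibration (must start by hour 13, minus 1-hour gap → hour 12); model export (must start by hour 16). The earliest of those limits is hour 12, so feature extraction must start by 12 − 8 = hour 4.
To finish by hour 18, train/test split (duration 5) must start no later than hour 13.
Model training must finish by hour 18; it takes 1 hour, so it must start by 18 − 1 = hour 17.
Data validation feeds feature extraction (must start by hour 4); train/test split (must start by hour 13); model training (must start by hour 17, minus 2-hour gap → hour 15). Taking the minimum, data validation must finish by hour 4 and start by 4 − 3 = hour 1.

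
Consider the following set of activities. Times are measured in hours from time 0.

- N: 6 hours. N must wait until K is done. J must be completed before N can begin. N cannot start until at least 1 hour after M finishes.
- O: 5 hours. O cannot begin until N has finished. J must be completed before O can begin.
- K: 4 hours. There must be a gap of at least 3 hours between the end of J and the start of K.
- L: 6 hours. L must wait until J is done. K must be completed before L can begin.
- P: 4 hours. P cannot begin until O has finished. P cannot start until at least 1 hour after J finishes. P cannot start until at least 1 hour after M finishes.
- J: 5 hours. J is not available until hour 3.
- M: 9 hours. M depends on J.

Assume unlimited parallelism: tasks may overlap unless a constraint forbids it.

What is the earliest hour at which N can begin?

J waits on its own release at hour 3, so it starts at hour 3 and finishes at 3 + 5 = hour 8.
M waits on J (finishes hour 8), so it starts at hour 8 and finishes at 8 + 9 = hour 17.
After J (finishes hour 8, plus 3-hour gap → hour 11), K can start at hour 11 and finishes at hour 15.
N waits on K (finishes hour 15); J (finishes hour 8); M (finishes hour 17, plus 1-hour gap → hour 18). The latest of these is hour 18, which is the earliest N can start.

18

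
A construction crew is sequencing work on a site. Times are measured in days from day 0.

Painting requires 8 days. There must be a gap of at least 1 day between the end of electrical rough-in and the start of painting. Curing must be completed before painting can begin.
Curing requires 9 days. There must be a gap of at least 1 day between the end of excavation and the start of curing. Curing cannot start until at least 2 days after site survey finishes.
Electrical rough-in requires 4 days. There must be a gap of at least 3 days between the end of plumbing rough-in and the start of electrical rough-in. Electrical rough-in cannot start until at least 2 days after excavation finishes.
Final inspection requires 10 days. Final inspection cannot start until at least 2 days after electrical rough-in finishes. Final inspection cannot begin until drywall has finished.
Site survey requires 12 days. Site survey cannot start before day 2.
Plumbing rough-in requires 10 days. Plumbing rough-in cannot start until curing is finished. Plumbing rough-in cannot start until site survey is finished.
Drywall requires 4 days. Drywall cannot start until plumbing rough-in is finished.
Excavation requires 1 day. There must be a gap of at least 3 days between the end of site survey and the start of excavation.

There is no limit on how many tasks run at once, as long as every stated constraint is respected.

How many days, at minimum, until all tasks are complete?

Site survey cannot begin until its own release at day 2. It runs from day 2 to 2 + 12 = day 14.
After site survey (finishes day 14, plus 3-day gap → day 17), excavation can start at day 17 and finishes at day 18.
Curing has to wait for excavation (finishes day 18, plus 1-day gap → day 19); site survey (finishes day 14, plus 2-day gap → day 16). The latest of these is day 19, so curing runs day 19 to 19 + 9 = day 28.
For plumbing rough-in: curing (finishes day 28); site survey (finishes day 14). Taking the maximum gives a start of day 28, and it finishes at 28 + 10 = day 38.
Drywall waits on plumbing rough-in (finishes day 38), so it starts at day 38 and finishes at 38 + 4 = day 42.
Electrical rough-in cannot start until plumbing rough-in (finishes day 38, plus 3-day gap → day 41); excavation (finishes day 18, plus 2-day gap → day 20). The controlling bound is day 41, so electrical rough-in finishes at 41 + 4 = day 45.
Final inspection needs all of electrical rough-in (finishes day 45, plus 2-day gap → day 47); drywall (finishes day 42). That puts its earliest start at day 47; it finishes at 47 + 10 = day 57.
For painting: electrical rough-in (finishes day 45, plus 1-day gap → day 46); curing (finishes day 28). Taking the maximum gives a start of day 46, and it finishes at 46 + 8 = day 54.
All tasks are finished once the last one completes. Finish times: Site survey at 14, Excavation at 18, Curing at 28, Plumbing rough-in at 38, Electrical rough-in at 45, Drywall at 42, Painting at 54, Final inspection at 57. The latest is day 57.

57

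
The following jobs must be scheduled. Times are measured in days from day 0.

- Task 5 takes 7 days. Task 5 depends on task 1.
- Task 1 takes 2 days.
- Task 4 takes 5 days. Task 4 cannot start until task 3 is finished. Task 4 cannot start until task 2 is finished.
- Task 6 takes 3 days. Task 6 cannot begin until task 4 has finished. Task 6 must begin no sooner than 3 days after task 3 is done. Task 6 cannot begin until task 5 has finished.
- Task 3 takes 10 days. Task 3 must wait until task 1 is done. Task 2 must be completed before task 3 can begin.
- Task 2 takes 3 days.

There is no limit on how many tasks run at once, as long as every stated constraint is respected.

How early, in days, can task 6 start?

18

Nothing blocks task 2, so it runs from day 0 to day 3.
Task 1 can start immediately at day 0; it finishes at day 2.
Task 5 cannot begin until task 1 (finishes day 2). It runs from day 2 to 2 + 7 = day 9.
For task 3: task 1 (finishes day 2); task 2 (finishes day 3). Taking the maximum gives a start of day 3, and it finishes at 3 + 10 = day 13.
For task 4: task 3 (finishes day 13); task 2 (finishes day 3). Taking the maximum gives a start of day 13, and it finishes at 13 + 5 = day 18.
Task 6 waits on task 4 (finishes day 18); task 3 (finishes day 13, plus 3-day gap → day 16); task 5 (finishes day 9). The latest of these is day 18, which is the earliest task 6 can start.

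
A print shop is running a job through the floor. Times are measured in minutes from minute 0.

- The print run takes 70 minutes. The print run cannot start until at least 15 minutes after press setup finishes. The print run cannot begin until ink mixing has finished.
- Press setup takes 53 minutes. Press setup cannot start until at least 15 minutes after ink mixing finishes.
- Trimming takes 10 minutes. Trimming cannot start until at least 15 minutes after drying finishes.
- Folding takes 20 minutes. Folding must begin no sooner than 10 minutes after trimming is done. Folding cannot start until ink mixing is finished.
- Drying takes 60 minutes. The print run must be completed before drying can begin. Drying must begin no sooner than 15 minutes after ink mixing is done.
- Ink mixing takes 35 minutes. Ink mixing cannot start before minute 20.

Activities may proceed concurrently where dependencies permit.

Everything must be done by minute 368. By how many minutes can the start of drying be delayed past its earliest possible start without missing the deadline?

45

Ink mixing cannot begin until its own release at minute 20. It runs from minute 20 to 20 + 35 = minute 55.
Press setup cannot begin until ink mixing (finishes minute 55, plus 15-minute gap → minute 70). It runs from minute 70 to 70 + 53 = minute 123.
For the print run: press setup (finishes minute 123, plus 15-minute gap → minute 138); ink mixing (finishes minute 55). Taking the maximum gives a start of minute 138, and it finishes at 138 + 70 = minute 208.
Drying has to wait for the print run (finishes minute 208); ink mixing (finishes minute 55, plus 15-minute gap → minute 70). The latest of these is minute 208, so drying runs minute 208 to 208 + 60 = minute 268.

Working backward from the deadline:
Folding must finish by minute 368; it takes 20 minutes, so it must start by 368 − 20 = minute 348.
Trimming has to be done before folding (must start by minute 348, minus 10-minute gap → minute 338). That means finishing by minute 338, i.e. starting by 338 − 10 = minute 328.
Drying feeds into trimming (must start by minute 328, minus 15-minute gap → minute 313); so drying must finish by minute 313 and therefore start by minute 253.
So drying can start as early as minute 208 and as late as minute 253, giving 253 − 208 = 45 minutes of slack.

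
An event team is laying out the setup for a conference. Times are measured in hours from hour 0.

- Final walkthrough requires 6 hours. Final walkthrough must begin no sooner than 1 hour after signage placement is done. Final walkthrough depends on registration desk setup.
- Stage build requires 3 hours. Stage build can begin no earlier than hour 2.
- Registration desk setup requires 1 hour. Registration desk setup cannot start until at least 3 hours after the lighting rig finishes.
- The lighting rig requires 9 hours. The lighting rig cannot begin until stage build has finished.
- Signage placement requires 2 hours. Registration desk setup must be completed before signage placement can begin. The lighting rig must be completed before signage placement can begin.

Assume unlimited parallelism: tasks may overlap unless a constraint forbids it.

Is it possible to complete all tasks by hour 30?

Yes

Stage build waits on its own release at hour 2, so it starts at hour 2 and finishes at 2 + 3 = hour 5.
The lighting rig waits on stage build (finishes hour 5), so it starts at hour 5 and finishes at 5 + 9 = hour 14.
Registration desk setup waits on the lighting rig (finishes hour 14, plus 3-hour gap → hour 17), so it starts at hour 17 and finishes at 17 + 1 = hour 18.
Signage placement cannot start until registration desk setup (finishes hour 18); the lighting rig (finishes hour 14). The controlling bound is hour 18, so signage placement finishes at 18 + 2 = hour 20.
Final walkthrough has to wait for signage placement (finishes hour 20, plus 1-hour gap → hour 21); registration desk setup (finishes hour 18). The latest of these is hour 21, so final walkthrough runs hour 21 to 21 + 6 = hour 27.
Every task is finished by hour 27, which is no later than the deadline of 30, so the schedule is feasible.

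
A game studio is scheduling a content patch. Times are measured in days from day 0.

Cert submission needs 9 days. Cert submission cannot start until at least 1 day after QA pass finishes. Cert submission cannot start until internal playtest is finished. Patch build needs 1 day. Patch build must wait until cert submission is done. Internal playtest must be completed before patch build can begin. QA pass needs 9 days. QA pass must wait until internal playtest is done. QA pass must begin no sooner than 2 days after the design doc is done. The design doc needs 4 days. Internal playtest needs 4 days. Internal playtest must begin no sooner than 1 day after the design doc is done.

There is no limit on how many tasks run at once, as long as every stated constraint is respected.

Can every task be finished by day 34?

The design doc has no prerequisites, so it starts at day 0 and finishes at day 4.
Internal playtest waits on the design doc (finishes day 4, plus 1-day gap → day 5), so it starts at day 5 and finishes at 5 + 4 = day 9.
QA pass cannot start until internal playtest (finishes day 9); the design doc (finishes day 4, plus 2-day gap → day 6). The controlling bound is day 9, so QA pass finishes at 9 + 9 = day 18.
For cert submission: QA pass (finishes day 18, plus 1-day gap → day 19); internal playtest (finishes day 9). Taking the maximum gives a start of day 19, and it finishes at 19 + 9 = day 28.
For patch build: cert submission (finishes day 28); internal playtest (finishes day 9). Taking the maximum gives a start of day 28, and it finishes at 28 + 1 = day 29.
Every task is finished by day 29, which is no later than the deadline of 34, so the schedule is feasible.

Yes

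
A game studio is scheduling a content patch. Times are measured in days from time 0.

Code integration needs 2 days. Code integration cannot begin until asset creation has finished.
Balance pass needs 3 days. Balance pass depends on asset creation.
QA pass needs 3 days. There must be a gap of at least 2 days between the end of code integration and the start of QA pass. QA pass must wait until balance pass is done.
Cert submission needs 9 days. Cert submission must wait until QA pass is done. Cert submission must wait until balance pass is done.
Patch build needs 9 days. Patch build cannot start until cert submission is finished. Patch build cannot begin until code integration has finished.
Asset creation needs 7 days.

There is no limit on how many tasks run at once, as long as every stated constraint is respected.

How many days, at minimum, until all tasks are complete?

32

Asset creation has no prerequisites, so it starts at day 0 and finishes at day 7.
Balance pass cannot begin until asset creation (finishes day 7). It runs from day 7 to 7 + 3 = day 10.
Code integration waits on asset creation (finishes day 7), so it starts at day 7 and finishes at 7 + 2 = day 9.
For QA pass: code integration (finishes day 9, plus 2-day gap → day 11); balance pass (finishes day 10). Taking the maximum gives a start of day 11, and it finishes at 11 + 3 = day 14.
Cert submission cannot start until QA pass (finishes day 14); balance pass (finishes day 10). The controlling bound is day 14, so cert submission finishes at 14 + 9 = day 23.
Patch build has to wait for cert submission (finishes day 23); code integration (finishes day 9). The latest of these is day 23, so patch build runs day 23 to 23 + 9 = day 32.
All tasks are finished once the last one completes. Finish times: Asset creation at 7, Code integration at 9, Balance pass at 10, QA pass at 14, Cert submission at 23, Patch build at 32. The latest is day 32.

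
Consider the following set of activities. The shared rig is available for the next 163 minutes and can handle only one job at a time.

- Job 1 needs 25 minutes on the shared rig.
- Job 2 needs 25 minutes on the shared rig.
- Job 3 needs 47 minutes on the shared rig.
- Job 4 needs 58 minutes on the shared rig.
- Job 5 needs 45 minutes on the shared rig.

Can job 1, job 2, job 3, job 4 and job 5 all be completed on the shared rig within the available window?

No

Running back to back, the jobs need 25 + 25 + 47 + 58 + 45 = 200 minutes on the shared rig.
Since 200 > 163, they cannot all fit.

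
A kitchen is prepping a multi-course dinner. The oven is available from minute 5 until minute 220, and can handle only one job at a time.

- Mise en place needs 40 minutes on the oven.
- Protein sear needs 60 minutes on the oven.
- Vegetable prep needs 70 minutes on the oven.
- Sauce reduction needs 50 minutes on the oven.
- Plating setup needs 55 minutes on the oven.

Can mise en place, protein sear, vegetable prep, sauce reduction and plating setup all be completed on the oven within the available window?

The oven window is 220 − 5 = 215 minutes.
Running back to back, the jobs need 40 + 60 + 70 + 50 + 55 = 275 minutes on the oven.
Since 275 > 215, they cannot all fit.

No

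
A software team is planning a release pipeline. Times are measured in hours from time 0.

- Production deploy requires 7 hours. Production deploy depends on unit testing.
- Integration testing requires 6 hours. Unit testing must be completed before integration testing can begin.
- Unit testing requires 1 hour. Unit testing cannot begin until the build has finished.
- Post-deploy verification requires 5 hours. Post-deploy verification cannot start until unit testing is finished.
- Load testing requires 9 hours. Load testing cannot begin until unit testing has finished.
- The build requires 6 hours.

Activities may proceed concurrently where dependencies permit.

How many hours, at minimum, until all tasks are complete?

Nothing blocks the build, so it runs from hour 0 to hour 6.
Unit testing cannot begin until the build (finishes hour 6). It runs from hour 6 to 6 + 1 = hour 7.
Post-deploy verification cannot begin until unit testing (finishes hour 7). It runs from hour 7 to 7 + 5 = hour 12.
Production deploy waits on unit testing (finishes hour 7), so it starts at hour 7 and finishes at 7 + 7 = hour 14.
After unit testing (finishes hour 7), load testing can start at hour 7 and finishes at hour 16.
Integration testing cannot begin until unit testing (finishes hour 7). It runs from hour 7 to 7 + 6 = hour 13.
All tasks are finished once the last one completes. Finish times: The build at 6, Unit testing at 7, Integration testing at 13, Load testing at 16, Production deploy at 14, Post-deploy verification at 12. The latest is hour 16.

16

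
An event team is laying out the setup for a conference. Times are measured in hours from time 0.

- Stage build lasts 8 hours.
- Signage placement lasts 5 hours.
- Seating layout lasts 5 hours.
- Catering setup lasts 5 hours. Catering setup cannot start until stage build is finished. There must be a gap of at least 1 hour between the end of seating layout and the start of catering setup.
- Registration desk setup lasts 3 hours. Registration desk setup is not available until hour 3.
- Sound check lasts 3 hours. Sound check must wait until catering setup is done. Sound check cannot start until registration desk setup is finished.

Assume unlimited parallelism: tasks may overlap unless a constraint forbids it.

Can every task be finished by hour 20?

Yes

Nothing blocks signage placement, so it runs from hour 0 to hour 5.
Registration desk setup waits on its own release at hour 3, so it starts at hour 3 and finishes at 3 + 3 = hour 6.
Nothing blocks seating layout, so it runs from hour 0 to hour 5.
Stage build can start immediately at hour 0; it finishes at hour 8.
Catering setup needs all of stage build (finishes hour 8); seating layout (finishes hour 5, plus 1-hour gap → hour 6). That puts its earliest start at hour 8; it finishes at 8 + 5 = hour 13.
Sound check cannot start until catering setup (finishes hour 13); registration desk setup (finishes hour 6). The controlling bound is hour 13, so sound check finishes at 13 + 3 = hour 16.
Every task is finished by hour 16, which is no later than the deadline of 20, so the schedule is feasible.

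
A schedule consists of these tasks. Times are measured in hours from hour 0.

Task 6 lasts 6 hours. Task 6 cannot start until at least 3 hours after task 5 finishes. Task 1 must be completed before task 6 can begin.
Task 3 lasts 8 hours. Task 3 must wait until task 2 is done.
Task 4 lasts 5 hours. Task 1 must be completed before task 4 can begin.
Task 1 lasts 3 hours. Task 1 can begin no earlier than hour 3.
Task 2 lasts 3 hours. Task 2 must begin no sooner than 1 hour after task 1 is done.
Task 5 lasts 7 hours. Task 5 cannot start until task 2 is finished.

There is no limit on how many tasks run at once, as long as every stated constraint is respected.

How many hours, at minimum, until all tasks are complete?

After its own release at hour 3, task 1 can start at hour 3 and finishes at hour 6.
Task 4 cannot begin until task 1 (finishes hour 6). It runs from hour 6 to 6 + 5 = hour 11.
Task 2 cannot begin until task 1 (finishes hour 6, plus 1-hour gap → hour 7). It runs from hour 7 to 7 + 3 = hour 10.
Task 5 waits on task 2 (finishes hour 10), so it starts at hour 10 and finishes at 10 + 7 = hour 17.
Task 6 has to wait for task 5 (finishes hour 17, plus 3-hour gap → hour 20); task 1 (finishes hour 6). The latest of these is hour 20, so task 6 runs hour 20 to 20 + 6 = hour 26.
After task 2 (finishes hour 10), task 3 can start at hour 10 and finishes at hour 18.
All tasks are finished once the last one completes. Finish times: Task 1 at 6, Task 2 at 10, Task 3 at 18, Task 4 at 11, Task 5 at 17, Task 6 at 26. The latest is hour 26.

26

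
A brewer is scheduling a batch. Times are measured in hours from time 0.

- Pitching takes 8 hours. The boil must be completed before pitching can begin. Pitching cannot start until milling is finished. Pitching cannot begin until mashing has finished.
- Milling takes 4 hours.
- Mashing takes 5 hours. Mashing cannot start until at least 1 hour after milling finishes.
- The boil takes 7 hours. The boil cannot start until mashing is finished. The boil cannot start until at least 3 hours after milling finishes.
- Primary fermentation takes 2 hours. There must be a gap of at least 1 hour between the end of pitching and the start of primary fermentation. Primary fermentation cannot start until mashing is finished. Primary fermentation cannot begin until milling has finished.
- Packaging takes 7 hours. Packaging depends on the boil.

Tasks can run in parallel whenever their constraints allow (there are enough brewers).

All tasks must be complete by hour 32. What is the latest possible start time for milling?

Nothing follows primary fermentation; the deadline of hour 32 is its only limit. It must start by 32 − 2 = hour 30.
Pitching has to be done before primary fermentation (must start by hour 30, minus 1-hour gap → hour 29). That means finishing by hour 29, i.e. starting by 29 − 8 = hour 21.
Packaging must finish by hour 32; it takes 7 hours, so it must start by 32 − 7 = hour 25.
The boil feeds pitching (must start by hour 21); packaging (must start by hour 25). Taking the minimum, the boil must finish by hour 21 and start by 21 − 7 = hour 14.
Mashing must finish in time for the boil (must start by hour 14); pitching (must start by hour 21); primary fermentation (must start by hour 30). The tightest is hour 14, so mashing must start by 14 − 5 = hour 9.
Milling has several dependents: mashing (must start by hour 9, minus 1-hour gap → hour 8); the boil (must start by hour 14, minus 3-hour gap → hour 11); pitching (must start by hour 21); primary fermentation (must start by hour 30). The earliest of those limits is hour 8, so milling must start by 8 − 4 = hour 4.

4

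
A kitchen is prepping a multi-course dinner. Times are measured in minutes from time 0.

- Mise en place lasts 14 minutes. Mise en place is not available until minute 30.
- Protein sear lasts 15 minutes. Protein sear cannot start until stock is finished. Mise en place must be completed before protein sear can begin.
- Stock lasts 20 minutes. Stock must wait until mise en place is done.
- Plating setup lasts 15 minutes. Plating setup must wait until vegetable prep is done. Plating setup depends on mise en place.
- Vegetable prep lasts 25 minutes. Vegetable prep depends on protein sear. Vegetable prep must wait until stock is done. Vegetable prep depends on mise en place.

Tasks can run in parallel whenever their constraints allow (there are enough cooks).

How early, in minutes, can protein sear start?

64

Mise en place cannot begin until its own release at minute 30. It runs from minute 30 to 30 + 14 = minute 44.
Stock waits on mise en place (finishes minute 44), so it starts at minute 44 and finishes at 44 + 20 = minute 64.
Protein sear waits on stock (finishes minute 64); mise en place (finishes minute 44). The latest of these is minute 64, which is the earliest protein sear can start.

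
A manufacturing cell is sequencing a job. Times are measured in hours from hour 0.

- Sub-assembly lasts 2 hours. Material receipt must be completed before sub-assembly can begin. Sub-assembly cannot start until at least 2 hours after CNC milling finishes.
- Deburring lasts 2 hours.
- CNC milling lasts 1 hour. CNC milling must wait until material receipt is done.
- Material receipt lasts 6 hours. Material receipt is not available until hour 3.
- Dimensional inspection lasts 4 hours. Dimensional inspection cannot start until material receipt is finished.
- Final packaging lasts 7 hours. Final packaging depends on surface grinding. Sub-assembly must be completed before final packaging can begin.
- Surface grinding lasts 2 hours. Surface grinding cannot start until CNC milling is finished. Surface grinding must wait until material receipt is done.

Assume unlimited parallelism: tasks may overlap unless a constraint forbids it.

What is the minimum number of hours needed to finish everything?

Deburring has no prerequisites, so it starts at hour 0 and finishes at hour 2.
Material receipt cannot begin until its own release at hour 3. It runs from hour 3 to 3 + 6 = hour 9.
Dimensional inspection waits on material receipt (finishes hour 9), so it starts at hour 9 and finishes at 9 + 4 = hour 13.
CNC milling waits on material receipt (finishes hour 9), so it starts at hour 9 and finishes at 9 + 1 = hour 10.
Sub-assembly needs all of material receipt (finishes hour 9); CNC milling (finishes hour 10, plus 2-hour gap → hour 12). That puts its earliest start at hour 12; it finishes at 12 + 2 = hour 14.
Surface grinding needs all of CNC milling (finishes hour 10); material receipt (finishes hour 9). That puts its earliest start at hour 10; it finishes at 10 + 2 = hour 12.
For final packaging: surface grinding (finishes hour 12); sub-assembly (finishes hour 14). Taking the maximum gives a start of hour 14, and it finishes at 14 + 7 = hour 21.
All tasks are finished once the last one completes. Finish times: Material receipt at 9, Deburring at 2, CNC milling at 10, Surface grinding at 12, Dimensional inspection at 13, Sub-assembly at 14, Final packaging at 21. The latest is hour 21.

21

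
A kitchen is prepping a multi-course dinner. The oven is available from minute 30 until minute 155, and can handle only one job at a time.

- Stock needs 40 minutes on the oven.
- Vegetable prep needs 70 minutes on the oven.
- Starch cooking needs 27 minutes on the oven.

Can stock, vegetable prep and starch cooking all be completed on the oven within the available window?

No

The oven window is 155 − 30 = 125 minutes.
Running back to back, the jobs need 40 + 70 + 27 = 137 minutes on the oven.
Since 137 > 125, they cannot all fit.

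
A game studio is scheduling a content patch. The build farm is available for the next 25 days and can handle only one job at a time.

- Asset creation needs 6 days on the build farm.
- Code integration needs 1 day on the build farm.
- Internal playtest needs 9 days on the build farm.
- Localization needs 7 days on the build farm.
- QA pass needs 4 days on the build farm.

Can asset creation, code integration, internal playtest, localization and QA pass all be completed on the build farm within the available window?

Running back to back, the jobs need 6 + 1 + 9 + 7 + 4 = 27 days on the build farm.
Since 27 > 25, they cannot all fit.

No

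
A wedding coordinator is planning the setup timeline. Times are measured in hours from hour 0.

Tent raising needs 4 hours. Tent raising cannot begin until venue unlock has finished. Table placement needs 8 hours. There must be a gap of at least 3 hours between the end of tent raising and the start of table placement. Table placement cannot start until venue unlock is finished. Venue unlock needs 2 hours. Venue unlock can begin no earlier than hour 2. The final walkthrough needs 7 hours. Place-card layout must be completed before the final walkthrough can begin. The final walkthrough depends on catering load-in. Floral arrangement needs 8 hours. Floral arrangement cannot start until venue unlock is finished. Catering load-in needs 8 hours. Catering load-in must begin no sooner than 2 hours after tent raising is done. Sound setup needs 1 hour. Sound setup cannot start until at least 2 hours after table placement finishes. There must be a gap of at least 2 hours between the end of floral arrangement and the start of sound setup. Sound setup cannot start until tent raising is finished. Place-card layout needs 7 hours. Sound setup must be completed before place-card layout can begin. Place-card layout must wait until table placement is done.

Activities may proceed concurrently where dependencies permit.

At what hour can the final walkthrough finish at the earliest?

36

After its own release at hour 2, venue unlock can start at hour 2 and finishes at hour 4.
After venue unlock (finishes hour 4), floral arrangement can start at hour 4 and finishes at hour 12.
Tent raising waits on venue unlock (finishes hour 4), so it starts at hour 4 and finishes at 4 + 4 = hour 8.
After tent raising (finishes hour 8, plus 2-hour gap → hour 10), catering load-in can start at hour 10 and finishes at hour 18.
Table placement needs all of tent raising (finishes hour 8, plus 3-hour gap → hour 11); venue unlock (finishes hour 4). That puts its earliest start at hour 11; it finishes at 11 + 8 = hour 19.
Sound setup needs all of table placement (finishes hour 19, plus 2-hour gap → hour 21); floral arrangement (finishes hour 12, plus 2-hour gap → hour 14); tent raising (finishes hour 8). That puts its earliest start at hour 21; it finishes at 21 + 1 = hour 22.
Place-card layout needs all of sound setup (finishes hour 22); table placement (finishes hour 19). That puts its earliest start at hour 22; it finishes at 22 + 7 = hour 29.
The final walkthrough cannot start until place-card layout (finishes hour 29); catering load-in (finishes hour 18). The controlling bound is hour 29, so the final walkthrough finishes at 29 + 7 = hour 36.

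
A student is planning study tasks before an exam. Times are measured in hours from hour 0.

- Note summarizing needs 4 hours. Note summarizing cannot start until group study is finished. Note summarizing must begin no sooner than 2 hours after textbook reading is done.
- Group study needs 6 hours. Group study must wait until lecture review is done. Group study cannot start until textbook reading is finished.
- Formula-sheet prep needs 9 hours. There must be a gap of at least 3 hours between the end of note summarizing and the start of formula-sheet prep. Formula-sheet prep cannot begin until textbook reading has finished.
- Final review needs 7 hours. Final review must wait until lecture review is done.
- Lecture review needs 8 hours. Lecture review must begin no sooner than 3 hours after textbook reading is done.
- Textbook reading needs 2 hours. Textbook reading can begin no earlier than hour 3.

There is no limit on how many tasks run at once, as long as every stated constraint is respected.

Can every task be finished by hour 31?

No

Textbook reading cannot begin until its own release at hour 3. It runs from hour 3 to 3 + 2 = hour 5.
Lecture review waits on textbook reading (finishes hour 5, plus 3-hour gap → hour 8), so it starts at hour 8 and finishes at 8 + 8 = hour 16.
After lecture review (finishes hour 16), final review can start at hour 16 and finishes at hour 23.
Group study needs all of lecture review (finishes hour 16); textbook reading (finishes hour 5). That puts its earliest start at hour 16; it finishes at 16 + 6 = hour 22.
For note summarizing: group study (finishes hour 22); textbook reading (finishes hour 5, plus 2-hour gap → hour 7). Taking the maximum gives a start of hour 22, and it finishes at 22 + 4 = hour 26.
Formula-sheet prep cannot start until note summarizing (finishes hour 26, plus 3-hour gap → hour 29); textbook reading (finishes hour 5). The controlling bound is hour 29, so formula-sheet prep finishes at 29 + 9 = hour 38.
The earliest everything can be done is hour 38, which is after the deadline of 31, so it is not possible.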